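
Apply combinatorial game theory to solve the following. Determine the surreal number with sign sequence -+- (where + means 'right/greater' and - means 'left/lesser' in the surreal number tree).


Sign expansion: -+-
Rule: track bounds (lo, hi), initially (-inf, +inf). On '+', the current value becomes lo and we move to the simplest number in (value, hi): value + 1 if hi = +inf, otherwise the midpoint (value + hi)/2. On '-', the current value becomes hi and we move to value - 1 if lo = -inf, otherwise the midpoint (lo + value)/2.
Start at 0.
Step 1: sign = -, move left. Bounds: (-inf, 0). Value = -1
Step 2: sign = +, move right. Bounds: (-1, 0). Value = -1/2
Step 3: sign = -, move left. Bounds: (-1, -1/2). Value = -3/4
The surreal number with sign expansion -+- is -3/4.

-3/4


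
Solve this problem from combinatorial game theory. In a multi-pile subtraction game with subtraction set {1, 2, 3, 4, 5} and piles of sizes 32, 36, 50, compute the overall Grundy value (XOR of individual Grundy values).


Subtraction set: {1, 2, 3, 4, 5}
For this subtraction set, G(n) = n mod 6 (period = max + 1 = 6).
Pile 1 (size 32): G(32) = 32 mod 6 = 2
Pile 2 (size 36): G(36) = 36 mod 6 = 0
Pile 3 (size 50): G(50) = 50 mod 6 = 2
Total Grundy value = XOR of all: 2 XOR 0 XOR 2 = 0

0


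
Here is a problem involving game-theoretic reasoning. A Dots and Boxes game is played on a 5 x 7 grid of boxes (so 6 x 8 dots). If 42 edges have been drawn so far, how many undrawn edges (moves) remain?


Grid: 5 x 7 boxes, i.e. 6 rows and 8 columns of dots.
Horizontal edges: (rows + 1) * cols = 6 * 7 = 42
Vertical edges: rows * (cols + 1) = 5 * 8 = 40
Total edges: 42 + 40 = 82
Edges drawn: 42
Remaining: 82 - 42 = 40

40


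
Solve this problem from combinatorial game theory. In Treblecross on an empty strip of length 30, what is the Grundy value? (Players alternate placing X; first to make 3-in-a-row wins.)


Treblecross: place X on empty cells; 3-in-a-row wins.
Playing within two cells of an existing X lets the opponent win at once, so sensible play treats the cells i-2..i+2 around each X as dead. The player left with no safe cell loses, so this is a normal-play take-away game on strips of safe cells.
Placing X at cell i (0-indexed) of a strip of k safe cells leaves independent strips of sizes max(0, i-2) and max(0, k-i-3). Hence G(k) = mex{ G(max(0,i-2)) XOR G(max(0,k-i-3)) : 0 <= i < k }, with G(0) = 0.
G(1): splits (0,0):0^0=0 -> mex({0}) = 1
G(2): splits (0,0):0^0=0 -> mex({0}) = 1
G(3): splits (0,0):0^0=0 -> mex({0}) = 1
G(4): splits (0,1):0^1=1 (0,0):0^0=0 -> mex({0, 1}) = 2
G(5): splits (0,2):0^1=1 (0,1):0^1=1 (0,0):0^0=0 -> mex({0, 1}) = 2
G(6) = mex({1}) = 0
G(7) = mex({0, 1, 2}) = 3
G(8) = mex({0, 1, 2}) = 3
G(9) = mex({0, 2}) = 1
G(10) = mex({0, 2, 3}) = 1
G(11) = mex({0, 3}) = 1
G(12) = mex({1, 3}) = 0
G(13) = mex({0, 1, 2, 3}) = 4
G(14) = mex({0, 1, 2}) = 3
G(15) = mex({0, 1, 2}) = 3
G(16) = mex({0, 1, 2, 4}) = 3
G(17) = mex({0, 1, 3, 4}) = 2
G(18) = mex({0, 1, 3, 4}) = 2
G(19) = mex({0, 1, 3, 5}) = 2
G(20) = mex({0, 1, 2, 3, 5}) = 4
G(21) = mex({0, 1, 2, 3, 5}) = 4
G(22) = mex({1, 2, 6}) = 0
G(23) = mex({0, 1, 2, 3, 4, 6}) = 5
G(24) = mex({0, 1, 2, 3, 4}) = 5
G(25) = mex({0, 1, 3, 4, 7}) = 2
G(26) = mex({0, 1, 3, 4, 5, 7}) = 2
G(27) = mex({0, 1, 3, 5}) = 2
G(28) = mex({0, 1, 2, 5}) = 3
G(29) = mex({0, 1, 2, 4, 5, 6}) = 3
G(30) = mex({1, 2, 4, 6}) = 0
Therefore G(30) = 0.

0


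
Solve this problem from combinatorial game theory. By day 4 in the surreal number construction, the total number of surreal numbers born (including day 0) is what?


Day 0: {|} = 0 is born. Count = 1.
Day n: the number of surreal numbers born by day n is 2^(n+1) - 1.
By day 0: 2^1 - 1 = 1
By day 1: 2^2 - 1 = 3
By day 2: 2^3 - 1 = 7
By day 3: 2^4 - 1 = 15
By day 4: 2^5 - 1 = 31
By day 4: 31 surreal numbers.

31


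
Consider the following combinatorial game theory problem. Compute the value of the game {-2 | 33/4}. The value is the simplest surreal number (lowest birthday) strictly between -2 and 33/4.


Left options: {-2}, max = -2
Right options: {33/4}, min = 33/4
All options are numbers and max(Left) < min(Right), so by the simplicity theorem the value is the simplest (earliest-born) number strictly between -2 and 33/4.
Integers -1 through 8 all lie strictly between -2 and 33/4.
Among integers, the simplest (lowest birthday = smallest |n|; 0 is born on day 0, +-n on day n) is 0.
No non-integer in the interval can be simpler: if x is a non-integer in the interval, then floor(x) or ceil(x) also lies in the interval (the interval contains an integer), and both are proper prefixes of x's sign expansion, i.e. born earlier. So the game value is 0.
Game value = 0

0


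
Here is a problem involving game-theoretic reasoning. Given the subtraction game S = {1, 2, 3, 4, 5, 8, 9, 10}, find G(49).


The subtraction set is S = {1, 2, 3, 4, 5, 8, 9, 10}.
G(k) = mex{ G(k - s) : s in S, s <= k }. We compute iteratively: G(0) = 0.
G(1) = mex({0}) = 1
G(2) = mex({0, 1}) = 2
G(3) = mex({0, 1, 2}) = 3
G(4) = mex({0, 1, 2, 3}) = 4
G(5) = mex({0, 1, 2, 3, 4}) = 5
G(6) = mex({1, 2, 3, 4, 5}) = 0
G(7) = mex({0, 2, 3, 4, 5}) = 1
G(8) = mex({0, 1, 3, 4, 5}) = 2
G(9) = mex({0, 1, 2, 4, 5}) = 3
G(10) = mex({0, 1, 2, 3, 5}) = 4
G(11) = mex({0, 1, 2, 3, 4}) = 5
G(12) = mex({1, 2, 3, 4, 5}) = 0
G(13) = mex({0, 2, 3, 4, 5}) = 1
G(14) = mex({0, 1, 3, 4, 5}) = 2
G(15) = mex({0, 1, 2, 4, 5}) = 3
Observe that G(6)..G(15) = 0, 1, 2, 3, 4, 5, 0, 1, 2, 3 repeats G(0)..G(9) = 0, 1, 2, 3, 4, 5, 0, 1, 2, 3.
For k >= max(S) = 10, G(k) is determined by the previous 10 values G(k-10)..G(k-1); a window of 10 consecutive values has recurred shifted by 6, so by induction G(k + 6) = G(k) for all k >= 0: the sequence is periodic from the start with period 6.
One period: G(0..5) = 0, 1, 2, 3, 4, 5.
49 mod 6 = 1, so G(49) = G(1) = 1.

1


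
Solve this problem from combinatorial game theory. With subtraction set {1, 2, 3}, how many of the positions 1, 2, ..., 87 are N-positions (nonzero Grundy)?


Subtraction set S = {1, 2, 3}, so G(n) = n mod 4.
G(n) = 0 when n is a multiple of 4.
Multiples of 4 in [1, 87]: 21
N-positions (nonzero Grundy) = 87 - 21 = 66

66


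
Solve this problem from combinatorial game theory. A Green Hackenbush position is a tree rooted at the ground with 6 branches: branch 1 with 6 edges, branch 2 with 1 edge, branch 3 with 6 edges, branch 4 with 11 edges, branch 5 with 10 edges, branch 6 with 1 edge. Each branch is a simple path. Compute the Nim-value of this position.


The tree has 6 branches from the ground vertex.
In Green Hackenbush, the Nim-value of a simple path of length k is k.
Branch 1: length 6, Nim-value = 6
Branch 2: length 1, Nim-value = 1
Branch 3: length 6, Nim-value = 6
Branch 4: length 11, Nim-value = 11
Branch 5: length 10, Nim-value = 10
Branch 6: length 1, Nim-value = 1
Total Nim-value = XOR of all branch values:
0 XOR 6 = 6
6 XOR 1 = 7
7 XOR 6 = 1
1 XOR 11 = 10
10 XOR 10 = 0
0 XOR 1 = 1
Nim-value of the tree = 1

1


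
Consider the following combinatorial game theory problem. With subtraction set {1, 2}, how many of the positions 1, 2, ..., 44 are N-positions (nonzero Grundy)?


Subtraction set S = {1, 2}, so G(n) = n mod 3.
G(n) = 0 when n is a multiple of 3.
Multiples of 3 in [1, 44]: 14
N-positions (nonzero Grundy) = 44 - 14 = 30

30


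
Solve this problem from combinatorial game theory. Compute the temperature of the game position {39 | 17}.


The game is {39 | 17}, a switch {a | b} with numbers a > b.
Cooling {a | b} by t gives {a - t | b + t}, which stops being hot when a - t = b + t, i.e. at t = (a - b)/2. So the temperature of a switch is (a - b)/2.
Temperature = (Left option - Right option) / 2
= (39 - (17)) / 2
= 22 / 2
= 11

11


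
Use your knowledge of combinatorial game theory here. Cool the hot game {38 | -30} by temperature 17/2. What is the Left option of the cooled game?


Original game: {38 | -30} (a switch {a | b} with a > b).
Cooling by t (for t below the temperature (a - b)/2 = 34) taxes each move by t: {a | b} cooled by t is {a - t | b + t}.
Cooling amount: t = 17/2
Cooled Left option: 38 - 17/2 = 59/2
Cooled Right option: -30 + 17/2 = -43/2
Cooled game: {59/2 | -43/2}
Left option = 59/2

59/2


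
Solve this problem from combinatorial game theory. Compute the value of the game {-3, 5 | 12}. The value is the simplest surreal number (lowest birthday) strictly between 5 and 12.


Left options: {-3, 5}, max = 5
Right options: {12}, min = 12
All options are numbers and max(Left) < min(Right), so by the simplicity theorem the value is the simplest (earliest-born) number strictly between 5 and 12.
Integers 6 through 11 all lie strictly between 5 and 12.
Among integers, the simplest (lowest birthday = smallest |n|; 0 is born on day 0, +-n on day n) is 6.
No non-integer in the interval can be simpler: if x is a non-integer in the interval, then floor(x) or ceil(x) also lies in the interval (the interval contains an integer), and both are proper prefixes of x's sign expansion, i.e. born earlier. So the game value is 6.
Game value = 6

6


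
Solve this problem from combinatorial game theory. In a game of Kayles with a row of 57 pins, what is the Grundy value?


Kayles: a move removes 1 or 2 adjacent pins from a contiguous row.
Removing pins from a row of k leaves two independent rows (a, b) with a + b = k - 1 (one pin) or a + b = k - 2 (two pins); an end removal gives a = 0.
By Sprague-Grundy, G(k) = mex{ G(a) XOR G(b) } over all these splits. G(0) = 0.
G(1): splits (0,0):0^0=0 -> mex({0}) = 1
G(2): splits (0,1):0^1=1 (0,0):0^0=0 -> mex({0, 1}) = 2
G(3): splits (0,2):0^2=2 (1,1):1^1=0 (0,1):0^1=1 -> mex({0, 1, 2}) = 3
G(4): splits (0,3):0^3=3 (1,2):1^2=3 (0,2):0^2=2 (1,1):1^1=0 -> mex({0, 2, 3}) = 1
G(5): splits (0,4):0^1=1 (1,3):1^3=2 (2,2):2^2=0 (0,3):0^3=3 (1,2):1^2=3 -> mex({0, 1, 2, 3}) = 4
G(6) = mex({0, 1, 2, 4}) = 3
G(7) = mex({0, 1, 3, 4, 5}) = 2
G(8) = mex({0, 2, 3, 5, 6}) = 1
G(9) = mex({0, 1, 2, 3, 6, 7}) = 4
G(10) = mex({0, 1, 3, 4, 5, 7}) = 2
G(11) = mex({0, 1, 2, 3, 4, 5}) = 6
G(12) = mex({0, 1, 2, 3, 5, 6, 7}) = 4
G(13) = mex({0, 2, 3, 4, 6, 7}) = 1
G(14) = mex({0, 1, 4, 5, 6, 7}) = 2
G(15) = mex({0, 1, 2, 3, 4, 5, 6}) = 7
G(16) = mex({0, 2, 3, 5, 6, 7}) = 1
G(17) = mex({0, 1, 2, 3, 5, 6, 7}) = 4
G(18) = mex({0, 1, 2, 4, 5, 6}) = 3
G(19) = mex({0, 1, 3, 4, 5, 7}) = 2
G(20) = mex({0, 2, 3, 4, 5, 6, 7}) = 1
G(21) = mex({0, 1, 2, 3, 5, 6, 7}) = 4
G(22) = mex({0, 1, 2, 3, 4, 5, 7}) = 6
G(23) = mex({0, 1, 2, 3, 4, 5, 6}) = 7
G(24) = mex({0, 1, 2, 3, 5, 6, 7}) = 4
G(25) = mex({0, 2, 3, 4, 6, 7}) = 1
G(26) = mex({0, 1, 3, 4, 5, 6, 7}) = 2
G(27) = mex({0, 1, 2, 3, 4, 5, 6, 7}) = 8
G(28) = mex({0, 1, 2, 3, 4, 6, 7, 8}) = 5
G(29) = mex({0, 1, 2, 3, 5, 6, 7, 8, 9}) = 4
G(30) = mex({0, 1, 2, 3, 4, 5, 6, 9, 10}) = 7
G(31) = mex({0, 1, 3, 4, 5, 7, 10, 11}) = 2
G(32) = mex({0, 2, 3, 4, 5, 6, 7, 9, 11}) = 1
G(33) = mex({0, 1, 2, 3, 4, 5, 6, 7, 9, 12}) = 8
G(34) = mex({0, 1, 2, 3, 4, 5, 7, 8, 11, 12}) = 6
G(35) = mex({0, 1, 2, 3, 4, 5, 6, 8, 9, 10, 11}) = 7
G(36) = mex({0, 1, 2, 3, 5, 6, 7, 9, 10}) = 4
G(37) = mex({0, 2, 3, 4, 6, 7, 9, 10, 11, 12}) = 1
G(38) = mex({0, 1, 3, 4, 5, 6, 7, 9, 10, 11, 12}) = 2
G(39) = mex({0, 1, 2, 4, 5, 6, 7, 9, 10, 12, 14}) = 3
G(40) = mex({0, 2, 3, 4, 6, 7, 11, 12, 14}) = 1
G(41) = mex({0, 1, 2, 3, 5, 6, 7, 9, 10, 11, 12}) = 4
G(42) = mex({0, 1, 2, 3, 4, 5, 6, 9, 10}) = 7
G(43) = mex({0, 1, 3, 4, 5, 7, 9, 10, 12, 15}) = 2
G(44) = mex({0, 2, 3, 4, 5, 6, 7, 9, 10, 12, 15}) = 1
G(45) = mex({0, 1, 2, 3, 4, 5, 6, 7, 9, 10, 12, 14}) = 8
G(46) = mex({0, 1, 3, 4, 5, 7, 8, 11, 12, 14}) = 2
G(47) = mex({0, 1, 2, 3, 4, 5, 6, 8, 9, 10, 11, 12}) = 7
G(48) = mex({0, 1, 2, 3, 5, 6, 7, 9, 10}) = 4
G(49) = mex({0, 2, 3, 4, 6, 7, 9, 10, 11, 12, 15}) = 1
G(50) = mex({0, 1, 4, 5, 6, 7, 9, 11, 12, 14, 15}) = 2
G(51) = mex({0, 1, 2, 3, 4, 5, 6, 7, 9, 12, 14, 15}) = 8
G(52) = mex({0, 2, 3, 4, 5, 6, 7, 8, 11, 12, 15}) = 1
G(53) = mex({0, 1, 2, 3, 5, 6, 7, 8, 9, 10, 11, 12}) = 4
G(54) = mex({0, 1, 2, 3, 4, 5, 6, 9, 10}) = 7
G(55) = mex({0, 1, 3, 4, 5, 7, 9, 10, 11, 12}) = 2
G(56) = mex({0, 2, 3, 4, 5, 6, 7, 9, 10, 11, 12, 13, 14}) = 1
G(57) = mex({0, 1, 2, 3, 5, 6, 7, 9, 10, 12, 13, 14, 15}) = 4
Therefore G(57) = 4.

4


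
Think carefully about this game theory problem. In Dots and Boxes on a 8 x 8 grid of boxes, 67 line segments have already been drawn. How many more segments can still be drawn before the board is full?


Grid: 8 x 8 boxes, i.e. 9 rows and 9 columns of dots.
Horizontal edges: (rows + 1) * cols = 9 * 8 = 72
Vertical edges: rows * (cols + 1) = 8 * 9 = 72
Total edges: 72 + 72 = 144
Edges drawn: 67
Remaining: 144 - 67 = 77

77


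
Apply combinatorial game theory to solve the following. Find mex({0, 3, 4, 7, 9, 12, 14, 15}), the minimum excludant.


Set = {0, 3, 4, 7, 9, 12, 14, 15}
0 is in the set.
1 is NOT in the set. This is the mex.
mex = 1

1


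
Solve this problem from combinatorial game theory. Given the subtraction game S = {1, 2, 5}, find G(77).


The subtraction set is S = {1, 2, 5}.
G(k) = mex{ G(k - s) : s in S, s <= k }. We compute iteratively: G(0) = 0.
G(1) = mex({0}) = 1
G(2) = mex({0, 1}) = 2
G(3) = mex({1, 2}) = 0
G(4) = mex({0, 2}) = 1
G(5) = mex({0, 1}) = 2
G(6) = mex({1, 2}) = 0
G(7) = mex({0, 2}) = 1
Observe that G(3)..G(7) = 0, 1, 2, 0, 1 repeats G(0)..G(4) = 0, 1, 2, 0, 1.
For k >= max(S) = 5, G(k) is determined by the previous 5 values G(k-5)..G(k-1); a window of 5 consecutive values has recurred shifted by 3, so by induction G(k + 3) = G(k) for all k >= 0: the sequence is periodic from the start with period 3.
One period: G(0..2) = 0, 1, 2.
77 mod 3 = 2, so G(77) = G(2) = 2.

2


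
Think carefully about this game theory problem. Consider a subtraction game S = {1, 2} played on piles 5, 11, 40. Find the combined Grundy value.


Subtraction set: {1, 2}
For this subtraction set, G(n) = n mod 3 (period = max + 1 = 3).
Pile 1 (size 5): G(5) = 5 mod 3 = 2
Pile 2 (size 11): G(11) = 11 mod 3 = 2
Pile 3 (size 40): G(40) = 40 mod 3 = 1
Total Grundy value = XOR of all: 2 XOR 2 XOR 1 = 1

1


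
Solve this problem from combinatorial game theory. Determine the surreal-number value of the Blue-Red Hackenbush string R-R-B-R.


Edges (from ground): R-R-B-R
By Berlekamp's sign-expansion rule, a Blue-Red Hackenbush stalk has the value of the surreal number whose sign sequence is the edge sequence with B -> + and R -> -.
Sign sequence: --+-
Trace the sign expansion in the surreal number tree, starting from 0:
Edge 1: R (sign -) -> bounds (-inf, 0), value = -1
Edge 2: R (sign -) -> bounds (-inf, -1), value = -2
Edge 3: B (sign +) -> bounds (-2, -1), value = -3/2
Edge 4: R (sign -) -> bounds (-2, -3/2), value = -7/4
Game value = -7/4

-7/4


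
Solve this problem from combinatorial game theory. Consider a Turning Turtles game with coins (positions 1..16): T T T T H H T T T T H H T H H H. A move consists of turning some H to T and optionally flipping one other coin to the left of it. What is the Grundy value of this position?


Coins: T T T T H H T T T T H H T H H H
Key fact: a single head at position k behaves exactly like a Nim heap of size k (turning it to T and optionally flipping a coin at j < k corresponds to moving the heap from k to j, or to 0), and heads combine as a disjunctive sum (two heads at the same place would cancel, matching j XOR j = 0). So the Nim-value is the XOR of the 1-indexed positions of the heads.
Face-up positions (1-indexed): [5, 6, 11, 12, 14, 15, 16]
XOR 0 with 5: 0 XOR 5 = 5
XOR 5 with 6: 5 XOR 6 = 3
XOR 3 with 11: 3 XOR 11 = 8
XOR 8 with 12: 8 XOR 12 = 4
XOR 4 with 14: 4 XOR 14 = 10
XOR 10 with 15: 10 XOR 15 = 5
XOR 5 with 16: 5 XOR 16 = 21
Nim-value = 21

21


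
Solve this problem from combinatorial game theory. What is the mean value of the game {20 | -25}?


Game = {20 | -25}, a switch {a | b} with numbers a > b.
Its thermograph has left wall a - t and right wall b + t, which meet at t = (a - b)/2, where both equal (a + b)/2. So the mast (mean value) is at (a + b)/2.
Mean = (20 + (-25))/2 = -5/2 = -5/2

-5/2


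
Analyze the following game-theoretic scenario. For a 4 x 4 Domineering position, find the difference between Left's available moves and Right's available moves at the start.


Board is 4 x 4 (rows x cols).
Left (vertical) placements: (rows-1) * cols = 3 * 4 = 12
Right (horizontal) placements: rows * (cols-1) = 4 * 3 = 12
Advantage = Left - Right = 12 - 12 = 0

0


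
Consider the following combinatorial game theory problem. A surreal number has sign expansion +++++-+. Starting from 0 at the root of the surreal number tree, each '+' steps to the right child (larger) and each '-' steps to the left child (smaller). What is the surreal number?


Sign expansion: +++++-+
Rule: track bounds (lo, hi), initially (-inf, +inf). On '+', the current value becomes lo and we move to the simplest number in (value, hi): value + 1 if hi = +inf, otherwise the midpoint (value + hi)/2. On '-', the current value becomes hi and we move to value - 1 if lo = -inf, otherwise the midpoint (lo + value)/2.
Start at 0.
Step 1: sign = +, move right. Bounds: (0, +inf). Value = 1
Step 2: sign = +, move right. Bounds: (1, +inf). Value = 2
Step 3: sign = +, move right. Bounds: (2, +inf). Value = 3
Step 4: sign = +, move right. Bounds: (3, +inf). Value = 4
Step 5: sign = +, move right. Bounds: (4, +inf). Value = 5
Step 6: sign = -, move left. Bounds: (4, 5). Value = 9/2
Step 7: sign = +, move right. Bounds: (9/2, 5). Value = 19/4
The surreal number with sign expansion +++++-+ is 19/4.

19/4


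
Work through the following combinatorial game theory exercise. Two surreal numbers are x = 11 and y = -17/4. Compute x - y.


x = 11, y = -17/4
Converting to common denominator: 4
x = 44/4, y = -17/4
x - y = 11 - -17/4 = 61/4

61/4


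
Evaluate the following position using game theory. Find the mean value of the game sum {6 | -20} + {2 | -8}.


G1 = {6 | -20}, G2 = {2 | -8}
Each is a switch {a | b} with numbers a > b; its mean value is (a + b)/2, and mean value is additive over game sums: m(G1 + G2) = m(G1) + m(G2).
Mean of G1 = (6 + (-20))/2 = -14/2 = -7
Mean of G2 = (2 + (-8))/2 = -6/2 = -3
Mean of G1 + G2 = -7 + -3 = -10

-10


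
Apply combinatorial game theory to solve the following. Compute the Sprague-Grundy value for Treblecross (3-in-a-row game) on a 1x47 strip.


Treblecross: place X on empty cells; 3-in-a-row wins.
Playing within two cells of an existing X lets the opponent win at once, so sensible play treats the cells i-2..i+2 around each X as dead. The player left with no safe cell loses, so this is a normal-play take-away game on strips of safe cells.
Placing X at cell i (0-indexed) of a strip of k safe cells leaves independent strips of sizes max(0, i-2) and max(0, k-i-3). Hence G(k) = mex{ G(max(0,i-2)) XOR G(max(0,k-i-3)) : 0 <= i < k }, with G(0) = 0.
G(1): splits (0,0):0^0=0 -> mex({0}) = 1
G(2): splits (0,0):0^0=0 -> mex({0}) = 1
G(3): splits (0,0):0^0=0 -> mex({0}) = 1
G(4): splits (0,1):0^1=1 (0,0):0^0=0 -> mex({0, 1}) = 2
G(5): splits (0,2):0^1=1 (0,1):0^1=1 (0,0):0^0=0 -> mex({0, 1}) = 2
G(6) = mex({1}) = 0
G(7) = mex({0, 1, 2}) = 3
G(8) = mex({0, 1, 2}) = 3
G(9) = mex({0, 2}) = 1
G(10) = mex({0, 2, 3}) = 1
G(11) = mex({0, 3}) = 1
G(12) = mex({1, 3}) = 0
G(13) = mex({0, 1, 2, 3}) = 4
G(14) = mex({0, 1, 2}) = 3
G(15) = mex({0, 1, 2}) = 3
G(16) = mex({0, 1, 2, 4}) = 3
G(17) = mex({0, 1, 3, 4}) = 2
G(18) = mex({0, 1, 3, 4}) = 2
G(19) = mex({0, 1, 3, 5}) = 2
G(20) = mex({0, 1, 2, 3, 5}) = 4
G(21) = mex({0, 1, 2, 3, 5}) = 4
G(22) = mex({1, 2, 6}) = 0
G(23) = mex({0, 1, 2, 3, 4, 6}) = 5
G(24) = mex({0, 1, 2, 3, 4}) = 5
G(25) = mex({0, 1, 3, 4, 7}) = 2
G(26) = mex({0, 1, 3, 4, 5, 7}) = 2
G(27) = mex({0, 1, 3, 5}) = 2
G(28) = mex({0, 1, 2, 5}) = 3
G(29) = mex({0, 1, 2, 4, 5, 6}) = 3
G(30) = mex({1, 2, 4, 6}) = 0
G(31) = mex({0, 1, 2, 3, 4, 6}) = 5
G(32) = mex({1, 2, 3, 4, 7}) = 0
G(33) = mex({0, 3, 7}) = 1
G(34) = mex({0, 2, 3, 5, 7}) = 1
G(35) = mex({0, 2, 3, 5, 6}) = 1
G(36) = mex({0, 1, 2, 5, 6}) = 3
G(37) = mex({0, 1, 2, 4, 5, 6}) = 3
G(38) = mex({0, 1, 2, 4}) = 3
G(39) = mex({0, 1, 2, 3, 4, 7}) = 5
G(40) = mex({0, 1, 2, 3, 4, 5, 7}) = 6
G(41) = mex({0, 1, 2, 3, 5, 7}) = 4
G(42) = mex({0, 1, 2, 3, 5, 6, 7}) = 4
G(43) = mex({0, 2, 3, 5, 6}) = 1
G(44) = mex({1, 2, 3, 4, 5, 6}) = 0
G(45) = mex({0, 1, 2, 3, 4, 6, 7}) = 5
G(46) = mex({0, 1, 2, 3, 4, 7}) = 5
G(47) = mex({0, 1, 2, 3, 4, 5, 7}) = 6
Therefore G(47) = 6.

6


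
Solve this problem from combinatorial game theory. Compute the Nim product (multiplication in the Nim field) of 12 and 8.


Nim multiplication is bilinear over XOR: (u XOR v) * w = (u*w) XOR (v*w).
So we split each operand into its bit components and XOR the pairwise Nim products.
12 = 4 + 8 (as XOR of powers of 2).
8 = 8 (as XOR of powers of 2).
Using the standard Nim-product table on single bits:
  2*2 = 3,   2*4 = 8,   2*8 = 12,
  4*4 = 6,   4*8 = 11,  8*8 = 13,
and  1*x = x (identity), k*l = l*k (commutative).
Pairwise Nim products:
  4 * 8 = 11
  8 * 8 = 13
XOR them: 11 XOR 13 = 6.
Result: 12 * 8 = 6 (in Nim).

6


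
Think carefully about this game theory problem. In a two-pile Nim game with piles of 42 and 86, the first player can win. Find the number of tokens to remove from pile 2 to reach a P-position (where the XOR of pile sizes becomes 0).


Piles: 42 and 86
Current XOR: 42 XOR 86 = 124 (non-zero, so this is an N-position).
To make the XOR zero, we need to find a move that balances the piles.
For pile 2 (size 86): target = 86 XOR 124 = 42
We reduce pile 2 from 86 to 42.
Tokens removed: 86 - 42 = 44
Verification: 42 XOR 42 = 0

44


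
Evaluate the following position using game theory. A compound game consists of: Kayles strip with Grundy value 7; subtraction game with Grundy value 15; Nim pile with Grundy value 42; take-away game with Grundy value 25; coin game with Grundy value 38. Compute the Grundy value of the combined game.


By the Sprague-Grundy theorem, the Grundy value of a sum of games is the XOR of individual Grundy values.
Kayles strip: Grundy value = 7. Running XOR: 0 XOR 7 = 7
subtraction game: Grundy value = 15. Running XOR: 7 XOR 15 = 8
Nim pile: Grundy value = 42. Running XOR: 8 XOR 42 = 34
take-away game: Grundy value = 25. Running XOR: 34 XOR 25 = 59
coin game: Grundy value = 38. Running XOR: 59 XOR 38 = 29
The combined Grundy value is 29.

29


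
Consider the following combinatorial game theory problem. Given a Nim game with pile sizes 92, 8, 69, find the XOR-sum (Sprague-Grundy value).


We need the XOR (exclusive or) of all pile sizes.
After XOR-ing pile 1 (size 92): 0 XOR 92 = 92
After XOR-ing pile 2 (size 8): 92 XOR 8 = 84
After XOR-ing pile 3 (size 69): 84 XOR 69 = 17
The Nim-value of this position is 17.

17


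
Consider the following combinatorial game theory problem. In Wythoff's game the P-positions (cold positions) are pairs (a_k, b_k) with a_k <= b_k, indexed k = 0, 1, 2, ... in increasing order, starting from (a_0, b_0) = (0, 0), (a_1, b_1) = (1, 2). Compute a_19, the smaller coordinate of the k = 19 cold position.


By Wythoff's theorem, a_k = floor(k * phi) and b_k = floor(k * phi^2) = a_k + k, where phi = (1 + sqrt(5))/2 is the golden ratio.
phi = (1 + sqrt(5))/2 = 1.618034
k = 19
k * phi = 19 * 1.618034 = 30.742646
a_19 = floor(k * phi) = 30

30


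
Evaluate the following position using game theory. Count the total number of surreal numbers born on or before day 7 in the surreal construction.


Day 0: {|} = 0 is born. Count = 1.
Day n: the number of surreal numbers born by day n is 2^(n+1) - 1.
By day 0: 2^1 - 1 = 1
By day 1: 2^2 - 1 = 3
By day 2: 2^3 - 1 = 7
By day 3: 2^4 - 1 = 15
By day 4: 2^5 - 1 = 31
By day 5: 2^6 - 1 = 63
By day 6: 2^7 - 1 = 127
By day 7: 2^8 - 1 = 255
By day 7: 255 surreal numbers.

255


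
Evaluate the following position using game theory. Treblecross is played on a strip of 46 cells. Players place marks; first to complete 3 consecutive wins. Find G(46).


Treblecross: place X on empty cells; 3-in-a-row wins.
Playing within two cells of an existing X lets the opponent win at once, so sensible play treats the cells i-2..i+2 around each X as dead. The player left with no safe cell loses, so this is a normal-play take-away game on strips of safe cells.
Placing X at cell i (0-indexed) of a strip of k safe cells leaves independent strips of sizes max(0, i-2) and max(0, k-i-3). Hence G(k) = mex{ G(max(0,i-2)) XOR G(max(0,k-i-3)) : 0 <= i < k }, with G(0) = 0.
G(1): splits (0,0):0^0=0 -> mex({0}) = 1
G(2): splits (0,0):0^0=0 -> mex({0}) = 1
G(3): splits (0,0):0^0=0 -> mex({0}) = 1
G(4): splits (0,1):0^1=1 (0,0):0^0=0 -> mex({0, 1}) = 2
G(5): splits (0,2):0^1=1 (0,1):0^1=1 (0,0):0^0=0 -> mex({0, 1}) = 2
G(6) = mex({1}) = 0
G(7) = mex({0, 1, 2}) = 3
G(8) = mex({0, 1, 2}) = 3
G(9) = mex({0, 2}) = 1
G(10) = mex({0, 2, 3}) = 1
G(11) = mex({0, 3}) = 1
G(12) = mex({1, 3}) = 0
G(13) = mex({0, 1, 2, 3}) = 4
G(14) = mex({0, 1, 2}) = 3
G(15) = mex({0, 1, 2}) = 3
G(16) = mex({0, 1, 2, 4}) = 3
G(17) = mex({0, 1, 3, 4}) = 2
G(18) = mex({0, 1, 3, 4}) = 2
G(19) = mex({0, 1, 3, 5}) = 2
G(20) = mex({0, 1, 2, 3, 5}) = 4
G(21) = mex({0, 1, 2, 3, 5}) = 4
G(22) = mex({1, 2, 6}) = 0
G(23) = mex({0, 1, 2, 3, 4, 6}) = 5
G(24) = mex({0, 1, 2, 3, 4}) = 5
G(25) = mex({0, 1, 3, 4, 7}) = 2
G(26) = mex({0, 1, 3, 4, 5, 7}) = 2
G(27) = mex({0, 1, 3, 5}) = 2
G(28) = mex({0, 1, 2, 5}) = 3
G(29) = mex({0, 1, 2, 4, 5, 6}) = 3
G(30) = mex({1, 2, 4, 6}) = 0
G(31) = mex({0, 1, 2, 3, 4, 6}) = 5
G(32) = mex({1, 2, 3, 4, 7}) = 0
G(33) = mex({0, 3, 7}) = 1
G(34) = mex({0, 2, 3, 5, 7}) = 1
G(35) = mex({0, 2, 3, 5, 6}) = 1
G(36) = mex({0, 1, 2, 5, 6}) = 3
G(37) = mex({0, 1, 2, 4, 5, 6}) = 3
G(38) = mex({0, 1, 2, 4}) = 3
G(39) = mex({0, 1, 2, 3, 4, 7}) = 5
G(40) = mex({0, 1, 2, 3, 4, 5, 7}) = 6
G(41) = mex({0, 1, 2, 3, 5, 7}) = 4
G(42) = mex({0, 1, 2, 3, 5, 6, 7}) = 4
G(43) = mex({0, 2, 3, 5, 6}) = 1
G(44) = mex({1, 2, 3, 4, 5, 6}) = 0
G(45) = mex({0, 1, 2, 3, 4, 6, 7}) = 5
G(46) = mex({0, 1, 2, 3, 4, 7}) = 5
Therefore G(46) = 5.

5


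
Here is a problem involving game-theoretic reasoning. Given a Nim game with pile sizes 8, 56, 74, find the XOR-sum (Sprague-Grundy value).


We need the XOR (exclusive or) of all pile sizes.
After XOR-ing pile 1 (size 8): 0 XOR 8 = 8
After XOR-ing pile 2 (size 56): 8 XOR 56 = 48
After XOR-ing pile 3 (size 74): 48 XOR 74 = 122
The Nim-value of this position is 122.

122


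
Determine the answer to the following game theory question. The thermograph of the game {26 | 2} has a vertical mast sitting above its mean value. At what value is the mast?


Game = {26 | 2}, a switch {a | b} with numbers a > b.
Its thermograph has left wall a - t and right wall b + t, which meet at t = (a - b)/2, where both equal (a + b)/2. So the mast (mean value) is at (a + b)/2.
Mean = (26 + (2))/2 = 28/2 = 14

14


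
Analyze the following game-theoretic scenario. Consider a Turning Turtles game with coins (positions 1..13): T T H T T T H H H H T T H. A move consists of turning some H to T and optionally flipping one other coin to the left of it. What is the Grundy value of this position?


Coins: T T H T T T H H H H T T H
Key fact: a single head at position k behaves exactly like a Nim heap of size k (turning it to T and optionally flipping a coin at j < k corresponds to moving the heap from k to j, or to 0), and heads combine as a disjunctive sum (two heads at the same place would cancel, matching j XOR j = 0). So the Nim-value is the XOR of the 1-indexed positions of the heads.
Face-up positions (1-indexed): [3, 7, 8, 9, 10, 13]
XOR 0 with 3: 0 XOR 3 = 3
XOR 3 with 7: 3 XOR 7 = 4
XOR 4 with 8: 4 XOR 8 = 12
XOR 12 with 9: 12 XOR 9 = 5
XOR 5 with 10: 5 XOR 10 = 15
XOR 15 with 13: 15 XOR 13 = 2
Nim-value = 2

2


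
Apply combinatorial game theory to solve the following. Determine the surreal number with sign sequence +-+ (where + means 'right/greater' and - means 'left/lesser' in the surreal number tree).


Sign expansion: +-+
Rule: track bounds (lo, hi), initially (-inf, +inf). On '+', the current value becomes lo and we move to the simplest number in (value, hi): value + 1 if hi = +inf, otherwise the midpoint (value + hi)/2. On '-', the current value becomes hi and we move to value - 1 if lo = -inf, otherwise the midpoint (lo + value)/2.
Start at 0.
Step 1: sign = +, move right. Bounds: (0, +inf). Value = 1
Step 2: sign = -, move left. Bounds: (0, 1). Value = 1/2
Step 3: sign = +, move right. Bounds: (1/2, 1). Value = 3/4
The surreal number with sign expansion +-+ is 3/4.

3/4


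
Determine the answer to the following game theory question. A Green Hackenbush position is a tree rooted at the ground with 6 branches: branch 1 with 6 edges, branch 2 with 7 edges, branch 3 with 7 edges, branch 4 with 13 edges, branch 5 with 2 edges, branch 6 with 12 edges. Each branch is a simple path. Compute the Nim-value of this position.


The tree has 6 branches from the ground vertex.
In Green Hackenbush, the Nim-value of a simple path of length k is k.
Branch 1: length 6, Nim-value = 6
Branch 2: length 7, Nim-value = 7
Branch 3: length 7, Nim-value = 7
Branch 4: length 13, Nim-value = 13
Branch 5: length 2, Nim-value = 2
Branch 6: length 12, Nim-value = 12
Total Nim-value = XOR of all branch values:
0 XOR 6 = 6
6 XOR 7 = 1
1 XOR 7 = 6
6 XOR 13 = 11
11 XOR 2 = 9
9 XOR 12 = 5
Nim-value of the tree = 5

5


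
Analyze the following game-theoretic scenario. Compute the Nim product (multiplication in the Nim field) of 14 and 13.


Nim multiplication is bilinear over XOR: (u XOR v) * w = (u*w) XOR (v*w).
So we split each operand into its bit components and XOR the pairwise Nim products.
14 = 2 + 4 + 8 (as XOR of powers of 2).
13 = 1 + 4 + 8 (as XOR of powers of 2).
Using the standard Nim-product table on single bits:
  2*2 = 3,   2*4 = 8,   2*8 = 12,
  4*4 = 6,   4*8 = 11,  8*8 = 13,
and  1*x = x (identity), k*l = l*k (commutative).
Pairwise Nim products:
  2 * 1 = 2
  2 * 4 = 8
  2 * 8 = 12
  4 * 1 = 4
  4 * 4 = 6
  4 * 8 = 11
  8 * 1 = 8
  8 * 4 = 11
  8 * 8 = 13
XOR them: 2 XOR 8 XOR 12 XOR 4 XOR 6 XOR 11 XOR 8 XOR 11 XOR 13 = 1.
Result: 14 * 13 = 1 (in Nim).

1


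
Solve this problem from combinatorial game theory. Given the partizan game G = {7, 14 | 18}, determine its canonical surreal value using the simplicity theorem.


Left options: {7, 14}, max = 14
Right options: {18}, min = 18
All options are numbers and max(Left) < min(Right), so by the simplicity theorem the value is the simplest (earliest-born) number strictly between 14 and 18.
Integers 15 through 17 all lie strictly between 14 and 18.
Among integers, the simplest (lowest birthday = smallest |n|; 0 is born on day 0, +-n on day n) is 15.
No non-integer in the interval can be simpler: if x is a non-integer in the interval, then floor(x) or ceil(x) also lies in the interval (the interval contains an integer), and both are proper prefixes of x's sign expansion, i.e. born earlier. So the game value is 15.
Game value = 15

15


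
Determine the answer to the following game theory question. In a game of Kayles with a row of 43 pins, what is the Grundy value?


Kayles: a move removes 1 or 2 adjacent pins from a contiguous row.
Removing pins from a row of k leaves two independent rows (a, b) with a + b = k - 1 (one pin) or a + b = k - 2 (two pins); an end removal gives a = 0.
By Sprague-Grundy, G(k) = mex{ G(a) XOR G(b) } over all these splits. G(0) = 0.
G(1): splits (0,0):0^0=0 -> mex({0}) = 1
G(2): splits (0,1):0^1=1 (0,0):0^0=0 -> mex({0, 1}) = 2
G(3): splits (0,2):0^2=2 (1,1):1^1=0 (0,1):0^1=1 -> mex({0, 1, 2}) = 3
G(4): splits (0,3):0^3=3 (1,2):1^2=3 (0,2):0^2=2 (1,1):1^1=0 -> mex({0, 2, 3}) = 1
G(5): splits (0,4):0^1=1 (1,3):1^3=2 (2,2):2^2=0 (0,3):0^3=3 (1,2):1^2=3 -> mex({0, 1, 2, 3}) = 4
G(6) = mex({0, 1, 2, 4}) = 3
G(7) = mex({0, 1, 3, 4, 5}) = 2
G(8) = mex({0, 2, 3, 5, 6}) = 1
G(9) = mex({0, 1, 2, 3, 6, 7}) = 4
G(10) = mex({0, 1, 3, 4, 5, 7}) = 2
G(11) = mex({0, 1, 2, 3, 4, 5}) = 6
G(12) = mex({0, 1, 2, 3, 5, 6, 7}) = 4
G(13) = mex({0, 2, 3, 4, 6, 7}) = 1
G(14) = mex({0, 1, 4, 5, 6, 7}) = 2
G(15) = mex({0, 1, 2, 3, 4, 5, 6}) = 7
G(16) = mex({0, 2, 3, 5, 6, 7}) = 1
G(17) = mex({0, 1, 2, 3, 5, 6, 7}) = 4
G(18) = mex({0, 1, 2, 4, 5, 6}) = 3
G(19) = mex({0, 1, 3, 4, 5, 7}) = 2
G(20) = mex({0, 2, 3, 4, 5, 6, 7}) = 1
G(21) = mex({0, 1, 2, 3, 5, 6, 7}) = 4
G(22) = mex({0, 1, 2, 3, 4, 5, 7}) = 6
G(23) = mex({0, 1, 2, 3, 4, 5, 6}) = 7
G(24) = mex({0, 1, 2, 3, 5, 6, 7}) = 4
G(25) = mex({0, 2, 3, 4, 6, 7}) = 1
G(26) = mex({0, 1, 3, 4, 5, 6, 7}) = 2
G(27) = mex({0, 1, 2, 3, 4, 5, 6, 7}) = 8
G(28) = mex({0, 1, 2, 3, 4, 6, 7, 8}) = 5
G(29) = mex({0, 1, 2, 3, 5, 6, 7, 8, 9}) = 4
G(30) = mex({0, 1, 2, 3, 4, 5, 6, 9, 10}) = 7
G(31) = mex({0, 1, 3, 4, 5, 7, 10, 11}) = 2
G(32) = mex({0, 2, 3, 4, 5, 6, 7, 9, 11}) = 1
G(33) = mex({0, 1, 2, 3, 4, 5, 6, 7, 9, 12}) = 8
G(34) = mex({0, 1, 2, 3, 4, 5, 7, 8, 11, 12}) = 6
G(35) = mex({0, 1, 2, 3, 4, 5, 6, 8, 9, 10, 11}) = 7
G(36) = mex({0, 1, 2, 3, 5, 6, 7, 9, 10}) = 4
G(37) = mex({0, 2, 3, 4, 6, 7, 9, 10, 11, 12}) = 1
G(38) = mex({0, 1, 3, 4, 5, 6, 7, 9, 10, 11, 12}) = 2
G(39) = mex({0, 1, 2, 4, 5, 6, 7, 9, 10, 12, 14}) = 3
G(40) = mex({0, 2, 3, 4, 6, 7, 11, 12, 14}) = 1
G(41) = mex({0, 1, 2, 3, 5, 6, 7, 9, 10, 11, 12}) = 4
G(42) = mex({0, 1, 2, 3, 4, 5, 6, 9, 10}) = 7
G(43) = mex({0, 1, 3, 4, 5, 7, 9, 10, 12, 15}) = 2
Therefore G(43) = 2.

2


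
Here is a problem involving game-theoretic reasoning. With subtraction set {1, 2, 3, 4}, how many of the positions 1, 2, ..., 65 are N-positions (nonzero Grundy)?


Subtraction set S = {1, 2, 3, 4}, so G(n) = n mod 5.
G(n) = 0 when n is a multiple of 5.
Multiples of 5 in [1, 65]: 13
N-positions (nonzero Grundy) = 65 - 13 = 52

52


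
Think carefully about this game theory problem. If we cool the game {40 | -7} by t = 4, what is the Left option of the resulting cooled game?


Original game: {40 | -7} (a switch {a | b} with a > b).
Cooling by t (for t below the temperature (a - b)/2 = 47/2) taxes each move by t: {a | b} cooled by t is {a - t | b + t}.
Cooling amount: t = 4
Cooled Left option: 40 - 4 = 36
Cooled Right option: -7 + 4 = -3
Cooled game: {36 | -3}
Left option = 36

36


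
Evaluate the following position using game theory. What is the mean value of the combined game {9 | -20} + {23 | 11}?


G1 = {9 | -20}, G2 = {23 | 11}
Each is a switch {a | b} with numbers a > b; its mean value is (a + b)/2, and mean value is additive over game sums: m(G1 + G2) = m(G1) + m(G2).
Mean of G1 = (9 + (-20))/2 = -11/2 = -11/2
Mean of G2 = (23 + (11))/2 = 34/2 = 17
Mean of G1 + G2 = -11/2 + 17 = 23/2

23/2


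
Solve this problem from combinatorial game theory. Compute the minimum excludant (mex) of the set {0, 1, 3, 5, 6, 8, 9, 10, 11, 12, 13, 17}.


Set = {0, 1, 3, 5, 6, 8, 9, 10, 11, 12, 13, 17}
0 is in the set.
1 is in the set.
2 is NOT in the set. This is the mex.
mex = 2

2


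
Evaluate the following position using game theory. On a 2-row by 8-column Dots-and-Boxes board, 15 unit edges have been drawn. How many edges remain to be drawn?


Grid: 2 x 8 boxes, i.e. 3 rows and 9 columns of dots.
Horizontal edges: (rows + 1) * cols = 3 * 8 = 24
Vertical edges: rows * (cols + 1) = 2 * 9 = 18
Total edges: 24 + 18 = 42
Edges drawn: 15
Remaining: 42 - 15 = 27

27


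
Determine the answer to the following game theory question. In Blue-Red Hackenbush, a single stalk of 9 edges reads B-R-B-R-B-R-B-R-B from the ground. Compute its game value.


Edges (from ground): B-R-B-R-B-R-B-R-B
By Berlekamp's sign-expansion rule, a Blue-Red Hackenbush stalk has the value of the surreal number whose sign sequence is the edge sequence with B -> + and R -> -.
Sign sequence: +-+-+-+-+
Trace the sign expansion in the surreal number tree, starting from 0:
Edge 1: B (sign +) -> bounds (0, +inf), value = 1
Edge 2: R (sign -) -> bounds (0, 1), value = 1/2
Edge 3: B (sign +) -> bounds (1/2, 1), value = 3/4
Edge 4: R (sign -) -> bounds (1/2, 3/4), value = 5/8
Edge 5: B (sign +) -> bounds (5/8, 3/4), value = 11/16
Edge 6: R (sign -) -> bounds (5/8, 11/16), value = 21/32
Edge 7: B (sign +) -> bounds (21/32, 11/16), value = 43/64
Edge 8: R (sign -) -> bounds (21/32, 43/64), value = 85/128
Edge 9: B (sign +) -> bounds (85/128, 43/64), value = 171/256
Game value = 171/256

171/256


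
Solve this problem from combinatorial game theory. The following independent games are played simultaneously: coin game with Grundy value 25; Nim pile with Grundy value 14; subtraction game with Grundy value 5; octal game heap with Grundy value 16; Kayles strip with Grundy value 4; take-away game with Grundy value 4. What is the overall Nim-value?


By the Sprague-Grundy theorem, the Grundy value of a sum of games is the XOR of individual Grundy values.
coin game: Grundy value = 25. Running XOR: 0 XOR 25 = 25
Nim pile: Grundy value = 14. Running XOR: 25 XOR 14 = 23
subtraction game: Grundy value = 5. Running XOR: 23 XOR 5 = 18
octal game heap: Grundy value = 16. Running XOR: 18 XOR 16 = 2
Kayles strip: Grundy value = 4. Running XOR: 2 XOR 4 = 6
take-away game: Grundy value = 4. Running XOR: 6 XOR 4 = 2
The combined Grundy value is 2.

2


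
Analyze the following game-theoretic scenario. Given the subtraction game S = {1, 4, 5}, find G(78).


The subtraction set is S = {1, 4, 5}.
G(k) = mex{ G(k - s) : s in S, s <= k }. We compute iteratively: G(0) = 0.
G(1) = mex({0}) = 1
G(2) = mex({1}) = 0
G(3) = mex({0}) = 1
G(4) = mex({0, 1}) = 2
G(5) = mex({0, 1, 2}) = 3
G(6) = mex({0, 1, 3}) = 2
G(7) = mex({0, 1, 2}) = 3
G(8) = mex({1, 2, 3}) = 0
G(9) = mex({0, 2, 3}) = 1
G(10) = mex({1, 2, 3}) = 0
G(11) = mex({0, 2, 3}) = 1
G(12) = mex({0, 1, 3}) = 2
Observe that G(8)..G(12) = 0, 1, 0, 1, 2 repeats G(0)..G(4) = 0, 1, 0, 1, 2.
For k >= max(S) = 5, G(k) is determined by the previous 5 values G(k-5)..G(k-1); a window of 5 consecutive values has recurred shifted by 8, so by induction G(k + 8) = G(k) for all k >= 0: the sequence is periodic from the start with period 8.
One period: G(0..7) = 0, 1, 0, 1, 2, 3, 2, 3.
78 mod 8 = 6, so G(78) = G(6) = 2.

2


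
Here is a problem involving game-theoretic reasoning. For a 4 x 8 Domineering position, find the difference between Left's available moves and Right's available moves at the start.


Board is 4 x 8 (rows x cols).
Left (vertical) placements: (rows-1) * cols = 3 * 8 = 24
Right (horizontal) placements: rows * (cols-1) = 4 * 7 = 28
Advantage = Left - Right = 24 - 28 = -4

-4


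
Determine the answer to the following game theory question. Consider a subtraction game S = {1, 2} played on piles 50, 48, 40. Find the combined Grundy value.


Subtraction set: {1, 2}
For this subtraction set, G(n) = n mod 3 (period = max + 1 = 3).
Pile 1 (size 50): G(50) = 50 mod 3 = 2
Pile 2 (size 48): G(48) = 48 mod 3 = 0
Pile 3 (size 40): G(40) = 40 mod 3 = 1
Total Grundy value = XOR of all: 2 XOR 0 XOR 1 = 3

3


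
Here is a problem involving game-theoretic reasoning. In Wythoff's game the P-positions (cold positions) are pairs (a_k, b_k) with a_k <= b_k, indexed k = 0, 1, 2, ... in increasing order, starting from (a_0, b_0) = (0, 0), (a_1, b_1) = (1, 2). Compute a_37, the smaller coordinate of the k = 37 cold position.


By Wythoff's theorem, a_k = floor(k * phi) and b_k = floor(k * phi^2) = a_k + k, where phi = (1 + sqrt(5))/2 is the golden ratio.
phi = (1 + sqrt(5))/2 = 1.618034
k = 37
k * phi = 37 * 1.618034 = 59.867258
a_37 = floor(k * phi) = 59

59


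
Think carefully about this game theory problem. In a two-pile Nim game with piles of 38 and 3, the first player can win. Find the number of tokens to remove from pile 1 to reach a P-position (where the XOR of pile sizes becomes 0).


Piles: 38 and 3
Current XOR: 38 XOR 3 = 37 (non-zero, so this is an N-position).
To make the XOR zero, we need to find a move that balances the piles.
For pile 1 (size 38): target = 38 XOR 37 = 3
We reduce pile 1 from 38 to 3.
Tokens removed: 38 - 3 = 35
Verification: 3 XOR 3 = 0

35


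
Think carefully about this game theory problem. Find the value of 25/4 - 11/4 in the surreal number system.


x = 25/4, y = 11/4
Converting to common denominator: 4
x = 25/4, y = 11/4
x - y = 25/4 - 11/4 = 7/2

7/2


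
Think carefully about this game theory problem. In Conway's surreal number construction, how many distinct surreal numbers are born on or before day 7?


Day 0: {|} = 0 is born. Count = 1.
Day n: the number of surreal numbers born by day n is 2^(n+1) - 1.
By day 0: 2^1 - 1 = 1
By day 1: 2^2 - 1 = 3
By day 2: 2^3 - 1 = 7
By day 3: 2^4 - 1 = 15
By day 4: 2^5 - 1 = 31
By day 5: 2^6 - 1 = 63
By day 6: 2^7 - 1 = 127
By day 7: 2^8 - 1 = 255
By day 7: 255 surreal numbers.

255
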